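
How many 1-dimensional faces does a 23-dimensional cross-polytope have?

Each 1-face is the convex hull of 2 vertices, one chosen as ±e_i from each of 2 distinct axes: 2^2·C(23,2) = 1012.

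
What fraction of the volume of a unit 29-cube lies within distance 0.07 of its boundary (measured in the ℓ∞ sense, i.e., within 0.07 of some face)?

The inner cube has side 1-2·0.07 = 0.86 and volume (0.86)^29 ≈ 0.0126, so the shell holds 0.987398 of the volume.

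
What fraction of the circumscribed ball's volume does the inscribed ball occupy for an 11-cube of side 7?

V_in/V_out = n^(-n/2) = 11^(-11/2) ≈ 1.87215e-06.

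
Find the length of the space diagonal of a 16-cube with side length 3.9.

||(3.9,3.9,...,3.9)|| = √(16)·3.9 = 15.6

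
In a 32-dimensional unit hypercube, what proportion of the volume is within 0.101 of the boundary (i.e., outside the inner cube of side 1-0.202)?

The inner cube has side 1-2·0.101 = 0.798 and volume (0.798)^32 ≈ 0.0007313, so the shell holds 0.999269 of the volume.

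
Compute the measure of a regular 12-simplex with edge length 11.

For a regular n-simplex with edge a, V = (a^n / n!)·√((n+1)/2^n). With a=11, n=12: V ≈ 369.119.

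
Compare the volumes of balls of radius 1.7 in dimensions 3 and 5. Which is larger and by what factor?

V_3(1.7) ≈ 20.5795, V_5(1.7) ≈ 74.7383. The 5-ball is larger by a factor of 3.632.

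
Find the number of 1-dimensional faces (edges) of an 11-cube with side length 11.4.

Each of the 2^11 = 2048 vertices has degree 11; total edges = 11·2^11/2 = 11264.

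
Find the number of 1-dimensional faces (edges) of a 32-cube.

Each of the 2^32 = 4294967296 vertices has degree 32; total edges = 32·2^32/2 = 68719476736.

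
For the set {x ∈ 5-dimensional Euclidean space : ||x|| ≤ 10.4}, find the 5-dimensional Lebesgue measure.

V_5(10.4) = π^(5/2) · (10.4)^5 / Γ(5/2 + 1) ≈ 640420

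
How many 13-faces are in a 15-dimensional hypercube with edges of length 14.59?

Number of 13-faces = C(15,13) · 2^(15-13) = 105 · 4 = 420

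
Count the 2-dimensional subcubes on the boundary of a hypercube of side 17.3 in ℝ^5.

An n-cube has C(n,k)·2^(n-k) k-faces. Here C(5,2)·2^3 = 10·8 = 80.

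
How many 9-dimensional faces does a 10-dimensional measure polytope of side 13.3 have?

f_9(10-cube) = (10 choose 9) · 2^1 = 20.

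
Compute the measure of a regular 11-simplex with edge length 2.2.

For a regular n-simplex with edge a, V = (a^n / n!)·√((n+1)/2^n). With a=2.2, n=11: V ≈ 1.12052e-05.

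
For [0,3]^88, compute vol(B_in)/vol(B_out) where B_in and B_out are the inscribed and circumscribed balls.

V_in/V_out = n^(-n/2) = 88^(-88/2) ≈ 2.7718e-86.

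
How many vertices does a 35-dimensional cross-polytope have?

An n-cross-polytope has 2n vertices; here n = 35, giving 70.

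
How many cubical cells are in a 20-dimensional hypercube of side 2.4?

Choose 3 of 20 axes to span the face (C(20,3) = 1140 ways), then fix each of the remaining 17 coordinates at one of its two extreme values (2^17 = 131072 ways): 1140·131072 = 149422080.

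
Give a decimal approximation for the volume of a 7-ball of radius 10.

V = 32000000·π^3/21 ≈ 4.72477e+07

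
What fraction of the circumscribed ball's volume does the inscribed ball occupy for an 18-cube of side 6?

V_in/V_out = n^(-n/2) = 18^(-18/2) ≈ 5.04136e-12.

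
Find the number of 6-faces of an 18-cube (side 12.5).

Number of 6-faces = C(18,6) · 2^(18-6) = 18564 · 4096 = 76038144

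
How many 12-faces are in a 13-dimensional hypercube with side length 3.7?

Number of 12-faces = C(13,12) · 2^(13-12) = 13 · 2 = 26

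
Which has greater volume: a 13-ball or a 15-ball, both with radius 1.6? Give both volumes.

V_13(1.6) ≈ 410.111. V_15(1.6) ≈ 439.774. The 15-ball is larger.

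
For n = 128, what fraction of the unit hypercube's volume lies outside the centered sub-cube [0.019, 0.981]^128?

Shell fraction = 1 - (1-0.038)^128 ≈ 0.992979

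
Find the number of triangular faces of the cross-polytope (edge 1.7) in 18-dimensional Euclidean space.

f_2(18-orthoplex) = 2^3 · (18 choose 3) = 6528.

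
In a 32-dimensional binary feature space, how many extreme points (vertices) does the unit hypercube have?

An n-cube has 2^n vertices; for n = 32 that is 2^32 = 4294967296.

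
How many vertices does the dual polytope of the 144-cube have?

Number of vertices = 2n = 288.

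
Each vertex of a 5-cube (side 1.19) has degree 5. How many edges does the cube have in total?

An n-cube has n·2^(n-1) edges. With n = 5: 5·16 = 80.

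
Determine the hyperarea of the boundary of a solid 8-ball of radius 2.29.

S_8(2.29) = 2·π^(8/2)·(2.29)^7 / Γ(8/2) ≈ 10723.3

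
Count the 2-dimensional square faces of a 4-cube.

Number of 2-faces = C(4,2) · 2^(4-2) = 6 · 4 = 24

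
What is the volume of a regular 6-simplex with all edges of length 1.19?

Volume = 1.19^6 · √(7/2^6) / 6! ≈ 0.00130439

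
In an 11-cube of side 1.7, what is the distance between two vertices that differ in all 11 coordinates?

Diagonal = √11 · 1.7 ≈ 5.63826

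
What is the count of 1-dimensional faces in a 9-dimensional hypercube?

Choose 1 of 9 axes to span the face (C(9,1) = 9 ways), then fix each of the remaining 8 coordinates at one of its two extreme values (2^8 = 256 ways): 9·256 = 2304.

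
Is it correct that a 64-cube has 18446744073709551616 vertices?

True. The 64-cube has 2^64 = 18446744073709551616 vertices.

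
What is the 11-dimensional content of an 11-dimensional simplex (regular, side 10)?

V = (10^11 / 11!) · √((11+1) / 2^11) ≈ 191.765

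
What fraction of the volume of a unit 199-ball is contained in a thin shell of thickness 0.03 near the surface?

1 - (1-0.03)^199 ≈ 0.997669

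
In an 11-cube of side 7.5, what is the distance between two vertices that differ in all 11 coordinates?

The space diagonal of an n-cube of side s is s√n. Here 7.5·√11 ≈ 24.8747.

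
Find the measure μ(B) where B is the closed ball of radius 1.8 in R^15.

Volume = π^{15/2}·(1.8)^15/Γ(17/2) ≈ 2573.46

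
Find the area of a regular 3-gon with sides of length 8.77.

Area = (√3/4) · 8.77² = 33.3043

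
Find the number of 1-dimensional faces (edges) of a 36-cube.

Each of the 2^36 = 68719476736 vertices has degree 36; total edges = 36·2^36/2 = 1236950581248.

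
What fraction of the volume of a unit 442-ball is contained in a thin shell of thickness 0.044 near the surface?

V(inner)/V(outer) = ((1-0.044)/1)^442 ≈ 2.304e-09, so the shell fraction is 0.9999999977.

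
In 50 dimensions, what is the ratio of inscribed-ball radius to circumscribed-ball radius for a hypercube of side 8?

r_in = 8/2 (half the side); r_out = 8√50/2 (half the diagonal). Ratio = 1/√50 ≈ 0.141421.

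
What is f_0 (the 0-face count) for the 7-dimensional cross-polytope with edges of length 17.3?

An n-cross-polytope has 2^(k+1)·C(n,k+1) k-faces. Here 2^1·C(7,1) = 2·7 = 14.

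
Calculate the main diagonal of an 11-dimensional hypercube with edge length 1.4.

||(1.4,1.4,...,1.4)|| = √(11)·1.4 ≈ 4.64327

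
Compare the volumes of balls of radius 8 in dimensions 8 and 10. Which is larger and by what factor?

V_8(8) ≈ 6.80939e+07, V_10(8) ≈ 2.73822e+09. The 10-ball is larger by a factor of 40.21.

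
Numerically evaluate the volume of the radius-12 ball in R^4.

V = 10368·π^2 ≈ 102328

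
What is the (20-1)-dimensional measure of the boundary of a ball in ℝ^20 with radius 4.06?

S = n·V_n(r)/r = 20·V_20(4.06)/4.06 (volume-to-surface relation), giving 1.88261e+11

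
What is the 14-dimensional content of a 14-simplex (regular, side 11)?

For a regular n-simplex with edge a, V = (a^n / n!)·√((n+1)/2^n). With a=11, n=14: V ≈ 131.803.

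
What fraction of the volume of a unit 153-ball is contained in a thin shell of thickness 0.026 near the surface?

1 - (1-0.026)^153 ≈ 0.982237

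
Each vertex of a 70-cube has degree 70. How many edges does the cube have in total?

Each of the 2^70 = 1180591620717411303424 vertices has degree 70; total edges = 70·2^70/2 = 41320706725109395619840.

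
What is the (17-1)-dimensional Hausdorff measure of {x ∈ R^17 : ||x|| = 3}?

S = n·V_n(r)/r = 17·V_17(3)/3 (volume-to-surface relation), giving 272097792·π^8/25025 ≈ 1.03169e+08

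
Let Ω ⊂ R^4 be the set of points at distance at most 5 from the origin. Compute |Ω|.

V = 625·π^2/2 ≈ 3084.25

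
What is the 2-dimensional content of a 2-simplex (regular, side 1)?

Area = (√3/4) · 1² = 0.433013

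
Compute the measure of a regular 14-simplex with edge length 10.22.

V_14 = √(15) · 10.22^14 / (14! · 2^(14/2)) ≈ 47.0695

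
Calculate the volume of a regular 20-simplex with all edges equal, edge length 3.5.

Volume = 3.5^20 · √(21/2^20) / 20! ≈ 1.39974e-10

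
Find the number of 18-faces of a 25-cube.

An n-cube has C(n,k)·2^(n-k) k-faces. Here C(25,18)·2^7 = 480700·128 = 61529600.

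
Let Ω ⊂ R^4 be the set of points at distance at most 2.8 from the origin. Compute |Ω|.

V_4(2.8) = π^(4/2) · (2.8)^4 / Γ(4/2 + 1) ≈ 303.321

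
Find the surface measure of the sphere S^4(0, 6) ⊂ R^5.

|∂B_5(6)| = 3456·π^2 ≈ 34109.4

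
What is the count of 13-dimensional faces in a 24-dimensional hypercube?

f_13(24-cube) = (24 choose 13) · 2^11 = 5112102912.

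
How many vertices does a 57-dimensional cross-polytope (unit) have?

An n-cross-polytope has 2n vertices; here n = 57, giving 114.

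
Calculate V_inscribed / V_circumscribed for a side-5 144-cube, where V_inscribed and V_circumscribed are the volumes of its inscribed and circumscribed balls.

V_in/V_out = n^(-n/2) = 144^(-144/2) ≈ 3.96187e-156.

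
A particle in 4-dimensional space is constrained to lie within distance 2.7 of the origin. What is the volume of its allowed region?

The n-ball volume is π^(n/2)·r^n/Γ(n/2+1). With n=4, r=2.7: V ≈ 262.256.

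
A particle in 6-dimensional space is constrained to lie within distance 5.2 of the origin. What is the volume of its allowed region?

V_6(5.2) = π^(6/2) · (5.2)^6 / Γ(6/2 + 1) ≈ 102169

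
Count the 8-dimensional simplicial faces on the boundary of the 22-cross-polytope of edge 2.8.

An n-cross-polytope has 2^(k+1)·C(n,k+1) k-faces. Here 2^9·C(22,9) = 512·497420 = 254679040.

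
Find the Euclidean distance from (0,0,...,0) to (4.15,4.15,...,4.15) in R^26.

d = √(4.15² + 4.15² + ... + 4.15²) [26 terms] = √(26·4.15²) = 4.15√26 ≈ 21.1609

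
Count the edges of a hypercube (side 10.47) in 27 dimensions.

Number of 1-faces = C(27,1)·2^(27-1) = 27·67108864 = 1811939328.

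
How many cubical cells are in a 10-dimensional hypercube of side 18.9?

Choose 3 of 10 axes to span the face (C(10,3) = 120 ways), then fix each of the remaining 7 coordinates at one of its two extreme values (2^7 = 128 ways): 120·128 = 15360.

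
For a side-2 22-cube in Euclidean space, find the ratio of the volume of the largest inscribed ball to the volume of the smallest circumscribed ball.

V_in/V_out = n^(-n/2) = 22^(-22/2) ≈ 1.7114e-15.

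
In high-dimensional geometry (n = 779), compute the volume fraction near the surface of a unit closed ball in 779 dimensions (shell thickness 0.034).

1 - (1-0.034)^779 ≈ 1 - 1.982e-12 ≈ (100 - 1.98e-10)%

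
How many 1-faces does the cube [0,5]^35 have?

An n-cube has n·2^(n-1) edges. With n = 35: 35·17179869184 = 601295421440.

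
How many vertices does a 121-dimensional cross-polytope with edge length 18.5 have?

The 121-dimensional cross-polytope has 2n = 2·121 = 242 vertices.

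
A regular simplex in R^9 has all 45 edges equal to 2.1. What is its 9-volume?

Volume = 2.1^9 · √(10/2^9) / 9! ≈ 0.000305897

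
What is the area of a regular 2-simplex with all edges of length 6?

Area = (√3/4) · 6² = 15.5885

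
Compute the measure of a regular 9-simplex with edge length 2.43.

Volume = 2.43^9 · √(10/2^9) / 9! ≈ 0.00113778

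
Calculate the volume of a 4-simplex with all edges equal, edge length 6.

V = (6^4 / 4!) · √((4+1) / 2^4) ≈ 30.1869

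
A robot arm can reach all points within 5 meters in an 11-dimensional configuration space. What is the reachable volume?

V_11(5) = π^(11/2) · (5)^11 / Γ(11/2 + 1) = 625000000·π^5/2079 ≈ 9.19973e+07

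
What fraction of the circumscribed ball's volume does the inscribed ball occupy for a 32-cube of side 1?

Volume scales as r^n, and r_in/r_out = 1/√32, giving (1/√32)^32 ≈ 8.27181e-25.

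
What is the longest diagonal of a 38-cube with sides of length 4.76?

Diagonal = √38 · 4.76 ≈ 29.3426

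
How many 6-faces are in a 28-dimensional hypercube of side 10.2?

An n-cube has C(n,k)·2^(n-k) k-faces. Here C(28,6)·2^22 = 376740·4194304 = 1580162088960.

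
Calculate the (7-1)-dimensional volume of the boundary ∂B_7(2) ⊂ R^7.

S = n·V_n(r)/r = 7·V_7(2)/2 (volume-to-surface relation), giving 1024·π^3/15 ≈ 2116.7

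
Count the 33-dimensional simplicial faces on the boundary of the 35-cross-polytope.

f_33(35-orthoplex) = 2^34 · (35 choose 34) = 601295421440.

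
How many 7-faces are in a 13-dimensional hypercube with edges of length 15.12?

f_7(13-cube) = (13 choose 7) · 2^6 = 109824.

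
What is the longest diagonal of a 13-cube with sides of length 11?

Diagonal = √13 · 11 ≈ 39.6611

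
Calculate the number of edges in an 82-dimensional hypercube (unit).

Number of 1-faces = C(82,1)·2^(82-1) = 82·2417851639229258349412352 = 198263834416799184651812864.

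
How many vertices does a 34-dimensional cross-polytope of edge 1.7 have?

An n-cross-polytope has 2n vertices; here n = 34, giving 68.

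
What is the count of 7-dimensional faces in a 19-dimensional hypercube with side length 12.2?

f_7(19-cube) = (19 choose 7) · 2^12 = 206389248.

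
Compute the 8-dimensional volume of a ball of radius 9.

Volume = π^{8/2}·(9)^8/Γ(5) = 14348907·π^4/8 ≈ 1.74714e+08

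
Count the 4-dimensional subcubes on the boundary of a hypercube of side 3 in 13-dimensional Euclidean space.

An n-cube has C(n,k)·2^(n-k) k-faces. Here C(13,4)·2^9 = 715·512 = 366080.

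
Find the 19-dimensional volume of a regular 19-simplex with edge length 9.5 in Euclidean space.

Volume = 9.5^19 · √(20/2^19) / 19! ≈ 0.191595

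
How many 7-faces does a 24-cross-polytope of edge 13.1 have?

f_7(24-orthoplex) = 2^8 · (24 choose 8) = 188280576.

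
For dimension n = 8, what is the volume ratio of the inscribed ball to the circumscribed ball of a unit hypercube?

Volume scales as r^n, and r_in/r_out = 1/√8, giving (1/√8)^8 ≈ 0.000244141.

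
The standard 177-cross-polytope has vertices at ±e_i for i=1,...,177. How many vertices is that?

The 177-dimensional cross-polytope has 2n = 2·177 = 354 vertices.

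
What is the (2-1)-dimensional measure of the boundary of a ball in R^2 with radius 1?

|∂B_2(1)| = 2πr = 2π·1 ≈ 6.28319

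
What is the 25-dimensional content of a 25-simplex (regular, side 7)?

V_25 = √(26) · 7^25 / (25! · 2^(25/2)) ≈ 7.61057e-08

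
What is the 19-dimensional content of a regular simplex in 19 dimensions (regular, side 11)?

V_19 = √(20) · 11^19 / (19! · 2^(19/2)) ≈ 3.10525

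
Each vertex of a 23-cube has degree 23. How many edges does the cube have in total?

The 23-cube has n·2^(n-1) = 23·2^22 = 23·4194304 = 96468992 edges.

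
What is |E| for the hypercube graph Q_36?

The 36-cube has n·2^(n-1) = 36·2^35 = 36·34359738368 = 1236950581248 edges.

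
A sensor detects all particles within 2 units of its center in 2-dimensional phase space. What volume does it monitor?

V_2(2) = π^(2/2) · (2)^2 / Γ(2/2 + 1) = 4·π ≈ 12.5664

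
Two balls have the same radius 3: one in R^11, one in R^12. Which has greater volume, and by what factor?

V_11(3) ≈ 333763, V_12(3) ≈ 709613. The 12-ball is larger by a factor of 2.126.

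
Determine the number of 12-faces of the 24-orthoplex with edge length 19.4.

An n-cross-polytope has 2^(k+1)·C(n,k+1) k-faces. Here 2^13·C(24,13) = 8192·2496144 = 20448411648.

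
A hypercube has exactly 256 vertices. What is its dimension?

Since 2^n = 256, we have n = 8.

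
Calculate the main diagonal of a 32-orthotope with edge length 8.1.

d = √(8.1² + 8.1² + ... + 8.1²) [32 terms] = √(32·8.1²) = 8.1√32 ≈ 45.8205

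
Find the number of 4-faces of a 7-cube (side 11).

Number of 4-faces = C(7,4) · 2^(7-4) = 35 · 8 = 280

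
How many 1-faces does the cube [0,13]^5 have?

Each of the 2^5 = 32 vertices has degree 5; total edges = 5·2^5/2 = 80.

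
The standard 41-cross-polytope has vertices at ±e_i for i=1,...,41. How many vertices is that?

The vertices are ±e_1, ..., ±e_41, so there are 2·41 = 82.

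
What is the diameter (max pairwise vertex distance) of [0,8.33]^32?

The space diagonal of an n-cube of side s is s√n. Here 8.33·√32 ≈ 47.1216.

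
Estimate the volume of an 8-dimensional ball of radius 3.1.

The n-ball volume is π^(n/2)·r^n/Γ(n/2+1). With n=8, r=3.1: V ≈ 34616.4.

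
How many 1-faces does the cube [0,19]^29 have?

Number of 1-faces = C(29,1)·2^(29-1) = 29·268435456 = 7784628224.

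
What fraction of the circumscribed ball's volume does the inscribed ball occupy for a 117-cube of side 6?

V_in/V_out = n^(-n/2) = 117^(-117/2) ≈ 1.02595e-121.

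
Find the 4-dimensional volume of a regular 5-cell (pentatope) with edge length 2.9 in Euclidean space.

Volume = 2.9^4 · √(5/2^4) / 4! ≈ 1.64743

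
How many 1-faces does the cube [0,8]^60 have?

An n-cube has n·2^(n-1) edges. With n = 60: 60·576460752303423488 = 34587645138205409280.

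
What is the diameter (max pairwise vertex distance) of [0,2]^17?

||(2,2,...,2)|| = √(17)·2 ≈ 8.24621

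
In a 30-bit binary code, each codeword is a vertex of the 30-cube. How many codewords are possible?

Number of vertices = 2^30 = 1073741824.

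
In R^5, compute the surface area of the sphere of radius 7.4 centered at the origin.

|∂B_5(7.4)| ≈ 78921.5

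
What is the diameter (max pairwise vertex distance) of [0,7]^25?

Diagonal = √25 · 7 = 35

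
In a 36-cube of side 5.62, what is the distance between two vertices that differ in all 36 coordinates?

d = √(5.62² + 5.62² + ... + 5.62²) [36 terms] = √(36·5.62²) = 5.62√36 = 33.72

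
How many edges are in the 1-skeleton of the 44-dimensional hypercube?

The 44-cube has n·2^(n-1) = 44·2^43 = 44·8796093022208 = 387028092977152 edges.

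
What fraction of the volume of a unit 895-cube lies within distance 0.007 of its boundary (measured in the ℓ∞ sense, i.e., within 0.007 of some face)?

1 - (1 - 2·0.007)^895 = 1 - 0.986^895 ≈ 0.9999966899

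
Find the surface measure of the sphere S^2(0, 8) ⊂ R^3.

|∂B_3(8)| = 4πr² = 4π·(8)² ≈ 804.248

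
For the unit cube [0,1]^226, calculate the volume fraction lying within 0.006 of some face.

Shell fraction = 1 - (1-0.012)^226 ≈ 0.934676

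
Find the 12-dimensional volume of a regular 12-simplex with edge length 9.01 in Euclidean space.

Volume = 9.01^12 · √(13/2^12) / 12! ≈ 33.663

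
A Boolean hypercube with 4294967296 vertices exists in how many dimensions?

Since 2^n = 4294967296, we have n = 32.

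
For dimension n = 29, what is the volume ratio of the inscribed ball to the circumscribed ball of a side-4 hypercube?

V_in/V_out = n^(-n/2) = 29^(-29/2) ≈ 6.24064e-22.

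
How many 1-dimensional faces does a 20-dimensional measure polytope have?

Choose 1 of 20 axes to span the face (C(20,1) = 20 ways), then fix each of the remaining 19 coordinates at one of its two extreme values (2^19 = 524288 ways): 20·524288 = 10485760.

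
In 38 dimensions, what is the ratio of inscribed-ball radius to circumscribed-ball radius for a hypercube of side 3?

For an n-cube of any side s, the inradius is s/2 and the circumradius is s√n/2, so the ratio is 1/√38 ≈ 0.162221.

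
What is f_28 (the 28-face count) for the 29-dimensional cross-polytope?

Number of 28-faces = 2^(28+1) · C(29,28+1) = 536870912 · 1 = 536870912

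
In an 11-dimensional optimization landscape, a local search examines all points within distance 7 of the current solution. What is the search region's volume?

V_11(7) = π^(11/2) · (7)^11 / Γ(11/2 + 1) = 18078415936·π^5/1485 ≈ 3.72549e+09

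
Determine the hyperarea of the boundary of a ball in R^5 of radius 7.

S = n·V_n(r)/r = 5·V_5(7)/7 (volume-to-surface relation), giving 19208·π^2/3 ≈ 63191.8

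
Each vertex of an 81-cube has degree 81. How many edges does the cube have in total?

Each of the 2^81 = 2417851639229258349412352 vertices has degree 81; total edges = 81·2^81/2 = 97922991388784963151200256.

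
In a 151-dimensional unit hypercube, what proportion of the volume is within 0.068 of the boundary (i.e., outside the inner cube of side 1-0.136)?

1 - (1 - 2·0.068)^151 = 1 - 0.864^151 ≈ 1 - 2.592e-10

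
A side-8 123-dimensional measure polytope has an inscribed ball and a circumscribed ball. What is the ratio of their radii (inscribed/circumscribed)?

For an n-cube of any side s, the inradius is s/2 and the circumradius is s√n/2, so the ratio is 1/√123 ≈ 0.090167.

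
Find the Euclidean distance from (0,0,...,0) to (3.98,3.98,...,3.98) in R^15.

Diagonal = √15 · 3.98 ≈ 15.4145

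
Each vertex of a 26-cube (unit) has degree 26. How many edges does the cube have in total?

An n-cube has n·2^(n-1) edges. With n = 26: 26·33554432 = 872415232.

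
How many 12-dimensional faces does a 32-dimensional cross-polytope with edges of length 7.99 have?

f_12(32-orthoplex) = 2^13 · (32 choose 13) = 2845684531200.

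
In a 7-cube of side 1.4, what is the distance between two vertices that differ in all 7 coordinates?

d = √(1.4² + 1.4² + ... + 1.4²) [7 terms] = √(7·1.4²) = 1.4√7 ≈ 3.70405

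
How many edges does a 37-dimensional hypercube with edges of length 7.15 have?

An n-cube has n·2^(n-1) edges. With n = 37: 37·68719476736 = 2542620639232.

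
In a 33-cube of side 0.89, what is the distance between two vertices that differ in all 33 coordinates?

The space diagonal of an n-cube of side s is s√n. Here 0.89·√33 ≈ 5.11266.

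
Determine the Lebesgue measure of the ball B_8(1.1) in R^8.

Volume = π^{8/2}·(1.1)^8/Γ(5) ≈ 8.70021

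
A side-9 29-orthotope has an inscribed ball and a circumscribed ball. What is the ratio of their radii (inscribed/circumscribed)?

For an n-cube of any side s, the inradius is s/2 and the circumradius is s√n/2, so the ratio is 1/√29 ≈ 0.185695.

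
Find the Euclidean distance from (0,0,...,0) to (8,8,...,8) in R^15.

Diagonal = √15 · 8 ≈ 30.9839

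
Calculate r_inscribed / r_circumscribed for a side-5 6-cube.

For an n-cube of any side s, the inradius is s/2 and the circumradius is s√n/2, so the ratio is 1/√6 ≈ 0.408248.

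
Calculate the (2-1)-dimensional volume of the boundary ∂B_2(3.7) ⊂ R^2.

S = n·V_n(r)/r = 2·V_2(3.7)/3.7 (volume-to-surface relation), giving 2πr = 2π·3.7 ≈ 23.2478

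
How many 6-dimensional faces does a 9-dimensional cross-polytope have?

Number of 6-faces = 2^(6+1) · C(9,6+1) = 128 · 36 = 4608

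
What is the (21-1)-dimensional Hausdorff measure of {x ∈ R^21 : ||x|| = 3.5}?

|∂B_21(3.5)| = 11398895185373143·π^10/47888755200 ≈ 2.22909e+10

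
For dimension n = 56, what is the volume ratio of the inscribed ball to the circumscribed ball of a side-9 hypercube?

Volume scales as r^n, and r_in/r_out = 1/√56, giving (1/√56)^56 ≈ 1.12392e-49.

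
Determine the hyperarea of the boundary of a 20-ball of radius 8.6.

S_20(8.6) = 2·π^(20/2)·(8.6)^19 / Γ(20/2) ≈ 2.93925e+17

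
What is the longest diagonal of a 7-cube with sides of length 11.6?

||(11.6,11.6,...,11.6)|| = √(7)·11.6 ≈ 30.6907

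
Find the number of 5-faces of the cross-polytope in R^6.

f_5(6-orthoplex) = 2^6 · (6 choose 6) = 64.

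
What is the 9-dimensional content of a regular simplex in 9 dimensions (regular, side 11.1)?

V_9 = √(10) · 11.1^9 / (9! · 2^(9/2)) ≈ 985.165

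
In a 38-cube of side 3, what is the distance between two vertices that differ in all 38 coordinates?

||(3,3,...,3)|| = √(38)·3 ≈ 18.4932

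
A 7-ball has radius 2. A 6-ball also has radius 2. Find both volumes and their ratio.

V_7(2) ≈ 604.77. V_6(2) ≈ 330.734. Ratio V_7/V_6 ≈ 1.829.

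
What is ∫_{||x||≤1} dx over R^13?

V = 128·π^6/135135 ≈ 0.910629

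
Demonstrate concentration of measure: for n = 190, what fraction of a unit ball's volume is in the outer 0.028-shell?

1 - (1-0.028)^190 ≈ 0.995465 ≈ 99.55%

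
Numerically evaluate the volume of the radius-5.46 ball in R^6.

Volume = π^{6/2}·(5.46)^6/Γ(4) ≈ 136916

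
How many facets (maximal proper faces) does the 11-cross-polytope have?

f_10(11-orthoplex) = 2^11 · (11 choose 11) = 2048.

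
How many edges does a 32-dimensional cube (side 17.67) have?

An n-cube has n·2^(n-1) edges. With n = 32: 32·2147483648 = 68719476736.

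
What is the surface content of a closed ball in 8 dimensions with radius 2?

S_8(2) = 2·π^(8/2)·(2)^7 / Γ(8/2) = 128·π^4/3 ≈ 4156.12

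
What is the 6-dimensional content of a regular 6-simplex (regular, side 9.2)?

Volume = 9.2^6 · √(7/2^6) / 6! ≈ 278.518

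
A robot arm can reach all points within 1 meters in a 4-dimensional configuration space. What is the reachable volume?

V = π^2/2 ≈ 4.9348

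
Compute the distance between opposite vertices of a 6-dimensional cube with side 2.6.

d = √(2.6² + 2.6² + ... + 2.6²) [6 terms] = √(6·2.6²) = 2.6√6 ≈ 6.36867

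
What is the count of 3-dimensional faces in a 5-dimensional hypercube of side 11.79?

f_3(5-cube) = (5 choose 3) · 2^2 = 40.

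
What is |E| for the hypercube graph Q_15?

An n-cube has n·2^(n-1) edges. With n = 15: 15·16384 = 245760.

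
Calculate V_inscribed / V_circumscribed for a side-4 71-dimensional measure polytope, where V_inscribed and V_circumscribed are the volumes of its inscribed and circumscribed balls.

Volume scales as r^n, and r_in/r_out = 1/√71, giving (1/√71)^71 ≈ 1.9069e-66.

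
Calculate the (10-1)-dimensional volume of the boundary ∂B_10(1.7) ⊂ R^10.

S = n·V_n(r)/r = 10·V_10(1.7)/1.7 (volume-to-surface relation), giving 3024.19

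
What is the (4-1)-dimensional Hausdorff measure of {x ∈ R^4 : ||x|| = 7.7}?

The surface area of an n-ball is 2π^(n/2) r^(n-1) / Γ(n/2). For n=4, r=7.7: 9011.6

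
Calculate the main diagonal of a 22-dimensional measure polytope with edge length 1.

The space diagonal of an n-cube of side s is s√n. Here 1·√22 ≈ 4.69042.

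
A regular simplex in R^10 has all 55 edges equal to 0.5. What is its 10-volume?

V_10 = √(11) · 0.5^10 / (10! · 2^(10/2)) ≈ 2.78922e-11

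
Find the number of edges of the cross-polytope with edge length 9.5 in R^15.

Number of 1-faces = 2^(1+1) · C(15,1+1) = 4 · 105 = 420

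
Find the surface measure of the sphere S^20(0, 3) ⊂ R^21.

The surface area of an n-ball is 2π^(n/2) r^(n-1) / Γ(n/2). For n=21, r=3: 88159684608·π^10/8083075 ≈ 1.02139e+09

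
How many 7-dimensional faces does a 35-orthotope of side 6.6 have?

Number of 7-faces = C(35,7) · 2^(35-7) = 6724520 · 268435456 = 1805099592581120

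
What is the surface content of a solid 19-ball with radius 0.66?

S_19(0.66) = 2·π^(19/2)·(0.66)^18 / Γ(19/2) ≈ 0.000500186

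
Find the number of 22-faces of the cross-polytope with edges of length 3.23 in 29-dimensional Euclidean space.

Number of 22-faces = 2^(22+1) · C(29,22+1) = 8388608 · 475020 = 3984756572160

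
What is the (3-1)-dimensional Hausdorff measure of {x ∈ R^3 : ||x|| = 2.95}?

S_3(2.95) = 2·π^(3/2)·(2.95)^2 / Γ(3/2) = 4πr² = 4π·(2.95)² ≈ 109.359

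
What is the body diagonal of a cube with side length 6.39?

d = √(6.39² + 6.39² + ... + 6.39²) [3 terms] = √(3·6.39²) = 6.39√3 ≈ 11.0678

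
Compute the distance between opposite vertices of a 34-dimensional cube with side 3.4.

The space diagonal of an n-cube of side s is s√n. Here 3.4·√34 ≈ 19.8252.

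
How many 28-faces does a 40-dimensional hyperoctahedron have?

Number of 28-faces = 2^(28+1) · C(40,28+1) = 536870912 · 2311801440 = 1241138947455713280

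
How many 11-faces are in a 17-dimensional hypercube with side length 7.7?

Number of 11-faces = C(17,11) · 2^(17-11) = 12376 · 64 = 792064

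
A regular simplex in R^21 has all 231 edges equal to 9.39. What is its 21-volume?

For a regular n-simplex with edge a, V = (a^n / n!)·√((n+1)/2^n). With a=9.39, n=21: V ≈ 0.0169056.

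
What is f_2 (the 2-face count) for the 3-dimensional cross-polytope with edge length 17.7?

f_2(3-orthoplex) = 2^3 · (3 choose 3) = 8.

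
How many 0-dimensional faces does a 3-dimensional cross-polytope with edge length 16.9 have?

Number of 0-faces = 2^(0+1) · C(3,0+1) = 2 · 3 = 6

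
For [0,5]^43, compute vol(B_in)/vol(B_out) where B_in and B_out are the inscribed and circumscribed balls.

V_in/V_out = n^(-n/2) = 43^(-43/2) ≈ 7.59326e-36.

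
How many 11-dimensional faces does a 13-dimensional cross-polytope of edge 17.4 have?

f_11(13-orthoplex) = 2^12 · (13 choose 12) = 53248.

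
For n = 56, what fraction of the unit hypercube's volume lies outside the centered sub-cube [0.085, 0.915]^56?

Shell fraction = 1 - (1-0.17)^56 ≈ 0.999971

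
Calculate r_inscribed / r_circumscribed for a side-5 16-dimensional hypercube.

r_in = 5/2 (half the side); r_out = 5√16/2 (half the diagonal). Ratio = 1/√16 ≈ 0.25.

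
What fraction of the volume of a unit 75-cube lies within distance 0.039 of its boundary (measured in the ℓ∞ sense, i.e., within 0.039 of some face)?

The inner cube has side 1-2·0.039 = 0.922 and volume (0.922)^75 ≈ 0.002264, so the shell holds 0.997736 of the volume.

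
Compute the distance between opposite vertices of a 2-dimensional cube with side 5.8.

||(5.8,5.8,...,5.8)|| = √(2)·5.8 ≈ 8.20244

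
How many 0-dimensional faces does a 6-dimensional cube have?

f_0(6-cube) = (6 choose 0) · 2^6 = 64.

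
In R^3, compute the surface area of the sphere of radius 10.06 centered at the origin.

|∂B_3(10.06)| = 4πr² = 4π·(10.06)² ≈ 1271.76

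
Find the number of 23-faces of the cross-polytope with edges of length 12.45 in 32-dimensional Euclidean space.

Each 23-face is the convex hull of 24 vertices, one chosen as ±e_i from each of 24 distinct axes: 2^24·C(32,24) = 176467791052800.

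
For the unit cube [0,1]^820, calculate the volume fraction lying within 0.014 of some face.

Shell fraction = 1 - (1-0.028)^820 ≈ 1 - 7.697e-11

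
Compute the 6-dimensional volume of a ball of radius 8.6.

V_6(8.6) = π^(6/2) · (8.6)^6 / Γ(6/2 + 1) ≈ 2.09069e+06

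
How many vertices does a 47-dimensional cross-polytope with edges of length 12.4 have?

The vertices are ±e_1, ..., ±e_47, so there are 2·47 = 94.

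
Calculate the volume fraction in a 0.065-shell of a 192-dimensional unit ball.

1 - (1-0.065)^192 ≈ 0.9999975121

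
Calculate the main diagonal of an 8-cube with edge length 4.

||(4,4,...,4)|| = √(8)·4 ≈ 11.3137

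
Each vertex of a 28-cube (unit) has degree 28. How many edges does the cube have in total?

The 28-cube has n·2^(n-1) = 28·2^27 = 28·134217728 = 3758096384 edges.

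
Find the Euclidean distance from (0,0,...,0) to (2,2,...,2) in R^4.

d = √(2² + 2² + ... + 2²) [4 terms] = √(4·2²) = 2√4 = 4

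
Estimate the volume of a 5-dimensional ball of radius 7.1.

V_5(7.1) = π^(5/2) · (7.1)^5 / Γ(5/2 + 1) ≈ 94970.8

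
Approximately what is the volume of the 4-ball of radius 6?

The n-ball volume is π^(n/2)·r^n/Γ(n/2+1). With n=4, r=6: V = 648·π^2 ≈ 6395.5.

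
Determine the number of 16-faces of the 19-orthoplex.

An n-cross-polytope has 2^(k+1)·C(n,k+1) k-faces. Here 2^17·C(19,17) = 131072·171 = 22413312.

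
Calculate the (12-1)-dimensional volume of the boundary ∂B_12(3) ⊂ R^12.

S_12(3) = 2·π^(12/2)·(3)^11 / Γ(12/2) = 59049·π^6/20 ≈ 2.83845e+06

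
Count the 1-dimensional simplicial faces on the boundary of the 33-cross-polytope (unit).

f_1(33-orthoplex) = 2^2 · (33 choose 2) = 2112.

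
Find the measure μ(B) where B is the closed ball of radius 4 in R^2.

Volume = π^{2/2}·(4)^2/Γ(2) = 16·π ≈ 50.2655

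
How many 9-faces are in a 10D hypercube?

Choose 9 of 10 axes to span the face (C(10,9) = 10 ways), then fix each of the remaining 1 coordinate at one of its two extreme values (2^1 = 2 ways): 10·2 = 20.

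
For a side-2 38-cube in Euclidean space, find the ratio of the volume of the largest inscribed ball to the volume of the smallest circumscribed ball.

Volume scales as r^n, and r_in/r_out = 1/√38, giving (1/√38)^38 ≈ 9.64077e-31.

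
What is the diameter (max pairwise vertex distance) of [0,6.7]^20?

d = √(6.7² + 6.7² + ... + 6.7²) [20 terms] = √(20·6.7²) = 6.7√20 ≈ 29.9633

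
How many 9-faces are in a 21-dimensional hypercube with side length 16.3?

Choose 9 of 21 axes to span the face (C(21,9) = 293930 ways), then fix each of the remaining 12 coordinates at one of its two extreme values (2^12 = 4096 ways): 293930·4096 = 1203937280.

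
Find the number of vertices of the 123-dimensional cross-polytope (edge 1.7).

Number of vertices = 2n = 246.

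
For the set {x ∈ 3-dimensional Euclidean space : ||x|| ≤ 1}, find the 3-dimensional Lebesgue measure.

V = 4·π/3 ≈ 4.18879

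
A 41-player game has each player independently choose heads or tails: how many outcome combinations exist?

The 41-cube has 2^41 = 2199023255552 vertices.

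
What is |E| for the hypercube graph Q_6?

An n-cube has n·2^(n-1) edges. With n = 6: 6·32 = 192.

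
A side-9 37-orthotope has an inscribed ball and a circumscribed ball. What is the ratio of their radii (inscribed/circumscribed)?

Ratio = (s/2)/(s√37/2) = 37^(-1/2) ≈ 0.164399.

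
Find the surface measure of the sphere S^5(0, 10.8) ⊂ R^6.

S_6(10.8) = 2·π^(6/2)·(10.8)^5 / Γ(6/2) ≈ 4.55584e+06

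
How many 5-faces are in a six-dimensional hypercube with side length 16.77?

An n-cube has C(n,k)·2^(n-k) k-faces. Here C(6,5)·2^1 = 6·2 = 12.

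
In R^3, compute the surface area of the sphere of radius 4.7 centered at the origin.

The surface area of an n-ball is 2π^(n/2) r^(n-1) / Γ(n/2). For n=3, r=4.7: 4πr² = 4π·(4.7)² ≈ 277.591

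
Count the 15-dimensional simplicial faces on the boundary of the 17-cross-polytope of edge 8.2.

An n-cross-polytope has 2^(k+1)·C(n,k+1) k-faces. Here 2^16·C(17,16) = 65536·17 = 1114112.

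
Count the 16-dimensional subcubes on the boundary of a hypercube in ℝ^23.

An n-cube has C(n,k)·2^(n-k) k-faces. Here C(23,16)·2^7 = 245157·128 = 31380096.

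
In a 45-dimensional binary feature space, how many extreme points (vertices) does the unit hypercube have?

The 45-cube has 2^45 = 35184372088832 vertices.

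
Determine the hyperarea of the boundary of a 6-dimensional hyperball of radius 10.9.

S = n·V_n(r)/r = 6·V_6(10.9)/10.9 (volume-to-surface relation), giving 4.7707e+06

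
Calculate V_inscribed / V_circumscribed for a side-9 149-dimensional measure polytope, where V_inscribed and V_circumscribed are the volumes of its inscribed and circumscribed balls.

V_in/V_out = n^(-n/2) = 149^(-149/2) ≈ 1.25205e-162.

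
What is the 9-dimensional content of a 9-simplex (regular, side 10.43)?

V = (10.43^9 / 9!) · √((9+1) / 2^9) ≈ 562.55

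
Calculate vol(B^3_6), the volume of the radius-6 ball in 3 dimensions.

The n-ball volume is π^(n/2)·r^n/Γ(n/2+1). With n=3, r=6: V = 288·π ≈ 904.779.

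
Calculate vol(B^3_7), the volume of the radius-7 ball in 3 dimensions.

V_3(7) = π^(3/2) · (7)^3 / Γ(3/2 + 1) = 1372·π/3 ≈ 1436.76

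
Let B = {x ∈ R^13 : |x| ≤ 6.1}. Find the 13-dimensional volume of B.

Volume = π^{13/2}·(6.1)^13/Γ(15/2) ≈ 1.47445e+10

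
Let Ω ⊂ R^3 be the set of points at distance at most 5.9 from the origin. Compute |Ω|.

Volume = π^{3/2}·(5.9)^3/Γ(5/2) ≈ 860.29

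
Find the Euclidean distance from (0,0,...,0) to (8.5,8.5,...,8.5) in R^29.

The space diagonal of an n-cube of side s is s√n. Here 8.5·√29 ≈ 45.7739.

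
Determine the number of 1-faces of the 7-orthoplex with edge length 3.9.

An n-cross-polytope has 2^(k+1)·C(n,k+1) k-faces. Here 2^2·C(7,2) = 4·21 = 84.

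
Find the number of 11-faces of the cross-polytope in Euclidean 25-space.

Each 11-face is the convex hull of 12 vertices, one chosen as ±e_i from each of 12 distinct axes: 2^12·C(25,12) = 21300428800.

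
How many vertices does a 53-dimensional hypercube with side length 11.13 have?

The 53-cube has 2^53 = 9007199254740992 vertices.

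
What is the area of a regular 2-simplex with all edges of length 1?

Area = (√3/4) · 1² = 0.433013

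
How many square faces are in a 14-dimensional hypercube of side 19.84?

f_2(14-cube) = (14 choose 2) · 2^12 = 372736.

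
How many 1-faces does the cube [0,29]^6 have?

An n-cube has n·2^(n-1) edges. With n = 6: 6·32 = 192.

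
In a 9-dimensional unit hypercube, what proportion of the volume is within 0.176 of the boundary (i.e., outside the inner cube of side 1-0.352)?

Shell fraction = 1 - (1-0.352)^9 ≈ 0.979855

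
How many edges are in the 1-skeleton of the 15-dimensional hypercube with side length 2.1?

Each of the 2^15 = 32768 vertices has degree 15; total edges = 15·2^15/2 = 245760.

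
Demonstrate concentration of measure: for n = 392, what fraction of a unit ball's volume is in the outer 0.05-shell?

1 - (1-0.05)^392 ≈ 0.9999999981 ≈ (100 - 1.85e-07)%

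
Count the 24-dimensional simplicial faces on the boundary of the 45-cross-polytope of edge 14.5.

Number of 24-faces = 2^(24+1) · C(45,24+1) = 33554432 · 3169870830126 = 106363215218246418432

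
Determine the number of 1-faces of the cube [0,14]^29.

Choose 1 of 29 axes to span the face (C(29,1) = 29 ways), then fix each of the remaining 28 coordinates at one of its two extreme values (2^28 = 268435456 ways): 29·268435456 = 7784628224.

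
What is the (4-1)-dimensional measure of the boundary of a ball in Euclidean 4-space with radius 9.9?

S_4(9.9) = 2·π^(4/2)·(9.9)^3 / Γ(4/2) ≈ 19152.9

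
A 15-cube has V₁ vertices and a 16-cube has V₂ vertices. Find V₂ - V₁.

V₁ = 2^15 = 32768. V₂ = 2^16 = 65536. V₂ - V₁ = 32768.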